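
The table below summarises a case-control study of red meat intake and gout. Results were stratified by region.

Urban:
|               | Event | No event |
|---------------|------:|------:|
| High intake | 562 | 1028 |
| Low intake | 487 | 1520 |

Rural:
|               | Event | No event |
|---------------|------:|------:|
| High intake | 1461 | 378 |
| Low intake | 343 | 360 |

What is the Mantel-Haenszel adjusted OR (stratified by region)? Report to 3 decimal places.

2.337

OR_MH = Σ(aᵢdᵢ/nᵢ) / Σ(bᵢcᵢ/nᵢ), where nᵢ is the stratum total.
Stratum 1 (Urban): n = 3597; a·d/n = 562·1520/3597 = 237.4868; b·c/n = 1028·487/3597 = 139.1815
Stratum 2 (Rural): n = 2542; a·d/n = 1461·360/2542 = 206.9079; b·c/n = 378·343/2542 = 51.0047
OR_MH = (237.4868 + 206.9079) / (139.1815 + 51.0047) = 444.3947 / 190.1863 = 2.33663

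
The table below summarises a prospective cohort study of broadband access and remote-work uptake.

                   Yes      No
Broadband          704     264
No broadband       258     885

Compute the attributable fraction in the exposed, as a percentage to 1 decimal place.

69.0

Cells: a = 704, b = 264, c = 258, d = 885.
Risk in exposed = 704/968 = 0.72727; risk in unexposed = 258/1143 = 0.22572.
RR = 0.72727/0.22572 = 3.22199
AR% = (RR − 1)/RR × 100 = (3.22199 − 1)/3.22199 × 100 = 68.9633%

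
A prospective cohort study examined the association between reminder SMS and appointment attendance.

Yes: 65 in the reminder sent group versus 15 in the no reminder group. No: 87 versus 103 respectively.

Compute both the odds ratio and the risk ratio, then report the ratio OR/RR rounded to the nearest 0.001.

From the description: a = 65, b = 87, c = 15, d = 103.
OR = (65·103)/(87·15) = 6695/1305 = 5.13027
Risk in exposed = 65/152 = 0.42763; risk in unexposed = 15/118 = 0.12712; RR = 3.36404
OR/RR = 5.13027 / 3.36404 = 1.52503
The outcome is not rare, so the OR lies further from 1 than the RR.

1.525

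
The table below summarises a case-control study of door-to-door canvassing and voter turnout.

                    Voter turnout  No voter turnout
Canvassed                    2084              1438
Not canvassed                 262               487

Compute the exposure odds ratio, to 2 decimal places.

2.69

Cells: a = 2084, b = 1438, c = 262, d = 487.
OR = (a·d)/(b·c) = (2084 × 487) / (1438 × 262) = 1014908 / 376756 = 2.69381
The odds of voter turnout are about 2.69 times as high in the canvassed group.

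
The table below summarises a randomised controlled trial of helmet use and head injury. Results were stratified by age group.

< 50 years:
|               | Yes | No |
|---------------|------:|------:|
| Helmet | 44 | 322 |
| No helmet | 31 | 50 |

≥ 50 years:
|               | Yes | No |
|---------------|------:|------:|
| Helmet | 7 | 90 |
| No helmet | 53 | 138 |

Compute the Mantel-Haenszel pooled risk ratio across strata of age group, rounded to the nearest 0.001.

0.292

RR_MH = Σ(aᵢ·n₀ᵢ/nᵢ) / Σ(cᵢ·n₁ᵢ/nᵢ), with n₁ᵢ = aᵢ+bᵢ (exposed), n₀ᵢ = cᵢ+dᵢ (unexposed), nᵢ = n₁ᵢ+n₀ᵢ.
Stratum 1 (< 50 years): n₁ = 366, n₀ = 81, n = 447; a·n₀/n = 44·81/447 = 7.9732; c·n₁/n = 31·366/447 = 25.3826
Stratum 2 (≥ 50 years): n₁ = 97, n₀ = 191, n = 288; a·n₀/n = 7·191/288 = 4.6424; c·n₁/n = 53·97/288 = 17.8507
RR_MH = (7.9732 + 4.6424) / (25.3826 + 17.8507) = 12.6155 / 43.2332 = 0.29180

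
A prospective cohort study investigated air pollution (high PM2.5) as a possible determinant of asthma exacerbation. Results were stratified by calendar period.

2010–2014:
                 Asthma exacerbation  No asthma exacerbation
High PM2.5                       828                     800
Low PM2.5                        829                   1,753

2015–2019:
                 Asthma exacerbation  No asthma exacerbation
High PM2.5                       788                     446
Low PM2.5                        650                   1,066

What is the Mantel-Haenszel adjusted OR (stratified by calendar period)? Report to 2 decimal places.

OR_MH = Σ(aᵢdᵢ/nᵢ) / Σ(bᵢcᵢ/nᵢ), where nᵢ is the stratum total.
Stratum 1 (2010–2014): n = 4210; a·d/n = 828·1753/4210 = 344.7705; b·c/n = 800·829/4210 = 157.5297
Stratum 2 (2015–2019): n = 2950; a·d/n = 788·1066/2950 = 284.7485; b·c/n = 446·650/2950 = 98.2712
OR_MH = (344.7705 + 284.7485) / (157.5297 + 98.2712) = 629.5190 / 255.8009 = 2.46097

2.46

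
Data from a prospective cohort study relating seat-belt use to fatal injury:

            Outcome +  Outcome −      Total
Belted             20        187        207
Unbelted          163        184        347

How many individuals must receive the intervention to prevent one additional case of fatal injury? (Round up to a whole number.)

Risk in treated group = 20/207 = 0.09662; risk in control = 163/347 = 0.46974.
Absolute risk reduction = 0.46974 − 0.09662 = 0.37312
NNT = 1 / ARR = 1 / 0.37312 = 2.680 → round up → 3

3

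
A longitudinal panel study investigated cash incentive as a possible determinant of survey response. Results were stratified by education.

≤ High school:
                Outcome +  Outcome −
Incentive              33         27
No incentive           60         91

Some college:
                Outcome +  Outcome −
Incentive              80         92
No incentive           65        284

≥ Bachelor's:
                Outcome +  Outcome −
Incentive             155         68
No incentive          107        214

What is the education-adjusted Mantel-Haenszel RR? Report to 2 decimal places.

2.05

RR_MH = Σ(aᵢ·n₀ᵢ/nᵢ) / Σ(cᵢ·n₁ᵢ/nᵢ), with n₁ᵢ = aᵢ+bᵢ (exposed), n₀ᵢ = cᵢ+dᵢ (unexposed), nᵢ = n₁ᵢ+n₀ᵢ.
Stratum 1 (≤ High school): n₁ = 60, n₀ = 151, n = 211; a·n₀/n = 33·151/211 = 23.6161; c·n₁/n = 60·60/211 = 17.0616
Stratum 2 (Some college): n₁ = 172, n₀ = 349, n = 521; a·n₀/n = 80·349/521 = 53.5893; c·n₁/n = 65·172/521 = 21.4587
Stratum 3 (≥ Bachelor's): n₁ = 223, n₀ = 321, n = 544; a·n₀/n = 155·321/544 = 91.4614; c·n₁/n = 107·223/544 = 43.8621
RR_MH = (23.6161 + 53.5893 + 91.4614) / (17.0616 + 21.4587 + 43.8621) = 168.6668 / 82.3825 = 2.04736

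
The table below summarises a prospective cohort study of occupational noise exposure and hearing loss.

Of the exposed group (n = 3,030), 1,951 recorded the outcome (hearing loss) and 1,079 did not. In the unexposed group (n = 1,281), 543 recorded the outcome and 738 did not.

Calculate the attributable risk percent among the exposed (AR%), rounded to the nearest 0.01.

34.17

From the description: a = 1951, b = 1079, c = 543, d = 738.
Risk in exposed = 1951/3030 = 0.64389; risk in unexposed = 543/1281 = 0.42389.
RR = 0.64389/0.42389 = 1.51902
AR% = (RR − 1)/RR × 100 = (1.51902 − 1)/1.51902 × 100 = 34.1682%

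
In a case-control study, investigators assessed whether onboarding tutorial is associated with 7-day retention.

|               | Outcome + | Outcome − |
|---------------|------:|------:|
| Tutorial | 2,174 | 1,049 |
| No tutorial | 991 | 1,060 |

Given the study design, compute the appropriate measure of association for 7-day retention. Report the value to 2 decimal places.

Cells: a = 2174, b = 1049, c = 991, d = 1060.
This is a case-control study: participants were sampled on outcome status, so risks in the source population cannot be estimated directly — relative risk is not valid here. The odds ratio is the appropriate measure.
OR = (a·d)/(b·c) = (2174 × 1060) / (1049 × 991) = 2304440 / 1039559 = 2.21675

2.22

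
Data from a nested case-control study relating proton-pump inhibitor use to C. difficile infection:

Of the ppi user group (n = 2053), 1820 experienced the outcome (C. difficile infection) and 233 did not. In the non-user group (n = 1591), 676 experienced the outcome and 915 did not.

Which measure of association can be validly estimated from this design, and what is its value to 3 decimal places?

10.573

From the description: a = 1820, b = 233, c = 676, d = 915.
This is a nested case-control study: participants were sampled on outcome status, so risks in the source population cannot be estimated directly — relative risk is not valid here. The odds ratio is the appropriate measure.
OR = (a·d)/(b·c) = (1820 × 915) / (233 × 676) = 1665300 / 157508 = 10.57280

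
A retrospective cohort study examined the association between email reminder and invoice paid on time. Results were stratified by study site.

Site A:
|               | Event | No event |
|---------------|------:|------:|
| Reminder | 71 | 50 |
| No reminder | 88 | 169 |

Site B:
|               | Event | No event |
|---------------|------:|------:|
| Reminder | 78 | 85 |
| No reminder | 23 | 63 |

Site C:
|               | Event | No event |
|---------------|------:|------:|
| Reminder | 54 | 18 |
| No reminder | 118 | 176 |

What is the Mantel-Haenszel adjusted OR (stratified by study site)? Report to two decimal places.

3.06

OR_MH = Σ(aᵢdᵢ/nᵢ) / Σ(bᵢcᵢ/nᵢ), where nᵢ is the stratum total.
Stratum 1 (Site A): n = 378; a·d/n = 71·169/378 = 31.7434; b·c/n = 50·88/378 = 11.6402
Stratum 2 (Site B): n = 249; a·d/n = 78·63/249 = 19.7349; b·c/n = 85·23/249 = 7.8514
Stratum 3 (Site C): n = 366; a·d/n = 54·176/366 = 25.9672; b·c/n = 18·118/366 = 5.8033
OR_MH = (31.7434 + 19.7349 + 25.9672) / (11.6402 + 7.8514 + 5.8033) = 77.4455 / 25.2949 = 3.06171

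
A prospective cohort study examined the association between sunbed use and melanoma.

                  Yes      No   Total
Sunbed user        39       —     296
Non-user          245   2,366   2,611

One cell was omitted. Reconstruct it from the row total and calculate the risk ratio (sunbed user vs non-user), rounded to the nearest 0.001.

The missing cell is in the exposed row: 296 − 39 = 257.
So a = 39, b = 257, c = 245, d = 2366.
RR = [a/(a+b)] / [c/(c+d)] = (39/296) / (245/2611) = 0.13176/0.09383 = 1.40415

1.404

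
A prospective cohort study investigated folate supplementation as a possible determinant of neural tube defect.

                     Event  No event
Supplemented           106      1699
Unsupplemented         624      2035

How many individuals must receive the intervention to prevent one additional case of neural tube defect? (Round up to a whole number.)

6

Risk in treated group = 106/1805 = 0.05873; risk in control = 624/2659 = 0.23467.
Absolute risk reduction = 0.23467 − 0.05873 = 0.17595
NNT = 1 / ARR = 1 / 0.17595 = 5.683 → round up → 6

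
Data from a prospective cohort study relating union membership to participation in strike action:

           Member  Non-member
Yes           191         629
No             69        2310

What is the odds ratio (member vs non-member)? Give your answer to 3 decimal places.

Reading the table with exposure as columns: a = 191 (Member, case), b = 69 (Member, non-case), c = 629 (Non-member, case), d = 2310.
OR = (a·d)/(b·c) = (191 × 2310) / (69 × 629) = 441210 / 43401 = 10.16589
The odds of participation in strike action are about 10.17 times as high in the member group.

10.166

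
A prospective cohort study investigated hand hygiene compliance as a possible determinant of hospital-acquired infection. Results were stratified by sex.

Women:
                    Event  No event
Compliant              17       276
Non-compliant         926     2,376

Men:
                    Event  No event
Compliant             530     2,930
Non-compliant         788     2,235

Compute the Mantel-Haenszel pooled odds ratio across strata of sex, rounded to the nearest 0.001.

0.454

OR_MH = Σ(aᵢdᵢ/nᵢ) / Σ(bᵢcᵢ/nᵢ), where nᵢ is the stratum total.
Stratum 1 (Women): n = 3595; a·d/n = 17·2376/3595 = 11.2356; b·c/n = 276·926/3595 = 71.0921
Stratum 2 (Men): n = 6483; a·d/n = 530·2235/6483 = 182.7163; b·c/n = 2930·788/6483 = 356.1376
OR_MH = (11.2356 + 182.7163) / (71.0921 + 356.1376) = 193.9519 / 427.2297 = 0.45398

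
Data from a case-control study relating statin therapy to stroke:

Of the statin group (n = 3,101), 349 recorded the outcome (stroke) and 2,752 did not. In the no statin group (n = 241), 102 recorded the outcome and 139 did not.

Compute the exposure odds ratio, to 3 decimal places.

From the description: a = 349, b = 2752, c = 102, d = 139.
OR = (a·d)/(b·c) = (349 × 139) / (2752 × 102) = 48511 / 280704 = 0.17282
Exposure is associated with lower odds of stroke (OR = 0.17 < 1).

0.173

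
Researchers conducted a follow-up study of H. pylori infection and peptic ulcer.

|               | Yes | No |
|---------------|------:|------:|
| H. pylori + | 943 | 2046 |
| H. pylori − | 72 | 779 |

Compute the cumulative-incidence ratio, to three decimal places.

3.729

Cells: a = 943, b = 2046, c = 72, d = 779.
Risk in exposed = 943/2989 = 0.31549; risk in unexposed = 72/851 = 0.08461.
RR = 0.31549 / 0.08461 = 3.72892
The risk among the exposed is 3.73 times that among the unexposed.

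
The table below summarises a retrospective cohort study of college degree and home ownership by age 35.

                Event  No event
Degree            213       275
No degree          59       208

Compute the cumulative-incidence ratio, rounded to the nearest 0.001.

1.975

Cells: a = 213, b = 275, c = 59, d = 208.
Risk in exposed = 213/488 = 0.43648; risk in unexposed = 59/267 = 0.22097.
RR = 0.43648 / 0.22097 = 1.97524
The risk among the exposed is 1.98 times that among the unexposed.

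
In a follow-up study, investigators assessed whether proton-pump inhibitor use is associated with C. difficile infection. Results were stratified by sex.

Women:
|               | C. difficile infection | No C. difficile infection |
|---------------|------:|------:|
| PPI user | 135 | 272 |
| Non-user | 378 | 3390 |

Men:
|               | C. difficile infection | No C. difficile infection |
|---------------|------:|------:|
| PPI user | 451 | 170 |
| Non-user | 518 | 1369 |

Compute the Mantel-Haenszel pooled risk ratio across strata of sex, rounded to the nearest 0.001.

2.793

RR_MH = Σ(aᵢ·n₀ᵢ/nᵢ) / Σ(cᵢ·n₁ᵢ/nᵢ), with n₁ᵢ = aᵢ+bᵢ (exposed), n₀ᵢ = cᵢ+dᵢ (unexposed), nᵢ = n₁ᵢ+n₀ᵢ.
Stratum 1 (Women): n₁ = 407, n₀ = 3768, n = 4175; a·n₀/n = 135·3768/4175 = 121.8395; c·n₁/n = 378·407/4175 = 36.8493
Stratum 2 (Men): n₁ = 621, n₀ = 1887, n = 2508; a·n₀/n = 451·1887/2508 = 339.3289; c·n₁/n = 518·621/2508 = 128.2608
RR_MH = (121.8395 + 339.3289) / (36.8493 + 128.2608) = 461.1685 / 165.1101 = 2.79310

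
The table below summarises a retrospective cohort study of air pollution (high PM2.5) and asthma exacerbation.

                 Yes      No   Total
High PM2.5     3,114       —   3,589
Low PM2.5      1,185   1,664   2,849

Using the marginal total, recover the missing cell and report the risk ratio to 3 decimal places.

2.086

The missing cell is in the exposed row: 3589 − 3114 = 475.
So a = 3114, b = 475, c = 1185, d = 1664.
RR = [a/(a+b)] / [c/(c+d)] = (3114/3589) / (1185/2849) = 0.86765/0.41594 = 2.08602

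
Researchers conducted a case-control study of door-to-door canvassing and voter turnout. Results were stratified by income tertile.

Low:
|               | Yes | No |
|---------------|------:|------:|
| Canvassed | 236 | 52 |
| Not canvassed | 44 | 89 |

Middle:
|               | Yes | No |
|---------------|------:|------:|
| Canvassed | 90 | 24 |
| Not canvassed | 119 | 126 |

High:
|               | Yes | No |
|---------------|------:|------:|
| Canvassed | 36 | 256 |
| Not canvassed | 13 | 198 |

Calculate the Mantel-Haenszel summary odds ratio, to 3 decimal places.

4.781

OR_MH = Σ(aᵢdᵢ/nᵢ) / Σ(bᵢcᵢ/nᵢ), where nᵢ is the stratum total.
Stratum 1 (Low): n = 421; a·d/n = 236·89/421 = 49.8907; b·c/n = 52·44/421 = 5.4347
Stratum 2 (Middle): n = 359; a·d/n = 90·126/359 = 31.5877; b·c/n = 24·119/359 = 7.9554
Stratum 3 (High): n = 503; a·d/n = 36·198/503 = 14.1710; b·c/n = 256·13/503 = 6.6163
OR_MH = (49.8907 + 31.5877 + 14.1710) / (5.4347 + 7.9554 + 6.6163) = 95.6495 / 20.0064 = 4.78094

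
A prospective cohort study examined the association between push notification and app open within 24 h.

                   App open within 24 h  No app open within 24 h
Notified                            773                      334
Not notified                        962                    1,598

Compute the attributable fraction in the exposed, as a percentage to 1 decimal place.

Cells: a = 773, b = 334, c = 962, d = 1598.
Risk in exposed = 773/1107 = 0.69828; risk in unexposed = 962/2560 = 0.37578.
RR = 0.69828/0.37578 = 1.85822
AR% = (RR − 1)/RR × 100 = (1.85822 − 1)/1.85822 × 100 = 46.1850%

46.2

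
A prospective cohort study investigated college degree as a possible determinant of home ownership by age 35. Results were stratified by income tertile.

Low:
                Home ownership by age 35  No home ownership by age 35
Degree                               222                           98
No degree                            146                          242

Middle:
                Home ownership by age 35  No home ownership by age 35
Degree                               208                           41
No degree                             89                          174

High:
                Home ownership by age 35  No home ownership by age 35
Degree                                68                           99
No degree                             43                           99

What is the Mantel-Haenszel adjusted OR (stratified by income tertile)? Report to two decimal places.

4.09

OR_MH = Σ(aᵢdᵢ/nᵢ) / Σ(bᵢcᵢ/nᵢ), where nᵢ is the stratum total.
Stratum 1 (Low): n = 708; a·d/n = 222·242/708 = 75.8814; b·c/n = 98·146/708 = 20.2090
Stratum 2 (Middle): n = 512; a·d/n = 208·174/512 = 70.6875; b·c/n = 41·89/512 = 7.1270
Stratum 3 (High): n = 309; a·d/n = 68·99/309 = 21.7864; b·c/n = 99·43/309 = 13.7767
OR_MH = (75.8814 + 70.6875 + 21.7864) / (20.2090 + 7.1270 + 13.7767) = 168.3553 / 41.1127 = 4.09497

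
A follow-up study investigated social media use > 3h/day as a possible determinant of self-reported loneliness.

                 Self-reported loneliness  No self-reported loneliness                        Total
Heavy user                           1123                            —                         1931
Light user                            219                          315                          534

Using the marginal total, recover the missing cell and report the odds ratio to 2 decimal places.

2.00

The missing cell is in the exposed row: 1931 − 1123 = 808.
So a = 1123, b = 808, c = 219, d = 315.
OR = (a·d)/(b·c) = (1123 × 315) / (808 × 219) = 353745 / 176952 = 1.99910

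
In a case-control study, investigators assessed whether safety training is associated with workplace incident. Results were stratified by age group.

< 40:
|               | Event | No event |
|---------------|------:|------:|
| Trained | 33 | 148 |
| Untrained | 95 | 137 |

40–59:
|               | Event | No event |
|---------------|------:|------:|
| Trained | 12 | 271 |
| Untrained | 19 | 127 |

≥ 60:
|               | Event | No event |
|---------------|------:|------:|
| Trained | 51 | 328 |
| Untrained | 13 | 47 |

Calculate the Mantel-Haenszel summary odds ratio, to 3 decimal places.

0.358

OR_MH = Σ(aᵢdᵢ/nᵢ) / Σ(bᵢcᵢ/nᵢ), where nᵢ is the stratum total.
Stratum 1 (< 40): n = 413; a·d/n = 33·137/413 = 10.9467; b·c/n = 148·95/413 = 34.0436
Stratum 2 (40–59): n = 429; a·d/n = 12·127/429 = 3.5524; b·c/n = 271·19/429 = 12.0023
Stratum 3 (≥ 60): n = 439; a·d/n = 51·47/439 = 5.4601; b·c/n = 328·13/439 = 9.7130
OR_MH = (10.9467 + 3.5524 + 5.4601) / (34.0436 + 12.0023 + 9.7130) = 19.9593 / 55.7589 = 0.35796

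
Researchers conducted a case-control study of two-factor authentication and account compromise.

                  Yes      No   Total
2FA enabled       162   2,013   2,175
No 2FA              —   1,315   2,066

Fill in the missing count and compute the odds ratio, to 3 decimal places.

0.141

The missing cell is in the unexposed row: 2066 − 1315 = 751.
So a = 162, b = 2013, c = 751, d = 1315.
OR = (a·d)/(b·c) = (162 × 1315) / (2013 × 751) = 213030 / 1511763 = 0.14091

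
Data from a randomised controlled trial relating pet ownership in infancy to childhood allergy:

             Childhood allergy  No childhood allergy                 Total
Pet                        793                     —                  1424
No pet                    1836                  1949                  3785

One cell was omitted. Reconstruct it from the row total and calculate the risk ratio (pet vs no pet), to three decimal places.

1.148

The missing cell is in the exposed row: 1424 − 793 = 631.
So a = 793, b = 631, c = 1836, d = 1949.
RR = [a/(a+b)] / [c/(c+d)] = (793/1424) / (1836/3785) = 0.55688/0.48507 = 1.14804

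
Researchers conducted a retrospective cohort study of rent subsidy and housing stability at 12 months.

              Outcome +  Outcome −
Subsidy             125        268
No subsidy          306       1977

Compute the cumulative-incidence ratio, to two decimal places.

2.37

Cells: a = 125, b = 268, c = 306, d = 1977.
Risk in exposed = 125/393 = 0.31807; risk in unexposed = 306/2283 = 0.13403.
RR = 0.31807 / 0.13403 = 2.37302
The risk among the exposed is 2.37 times that among the unexposed.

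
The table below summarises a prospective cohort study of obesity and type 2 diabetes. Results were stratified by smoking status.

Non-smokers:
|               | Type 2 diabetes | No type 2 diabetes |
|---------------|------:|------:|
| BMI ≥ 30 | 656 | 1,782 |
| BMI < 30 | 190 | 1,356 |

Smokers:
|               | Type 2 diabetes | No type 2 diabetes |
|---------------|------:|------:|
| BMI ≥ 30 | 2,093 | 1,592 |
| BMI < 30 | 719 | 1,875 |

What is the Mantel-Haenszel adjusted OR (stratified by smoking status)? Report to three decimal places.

3.174

OR_MH = Σ(aᵢdᵢ/nᵢ) / Σ(bᵢcᵢ/nᵢ), where nᵢ is the stratum total.
Stratum 1 (Non-smokers): n = 3984; a·d/n = 656·1356/3984 = 223.2771; b·c/n = 1782·190/3984 = 84.9849
Stratum 2 (Smokers): n = 6279; a·d/n = 2093·1875/6279 = 625.0000; b·c/n = 1592·719/6279 = 182.2978
OR_MH = (223.2771 + 625.0000) / (84.9849 + 182.2978) = 848.2771 / 267.2828 = 3.17371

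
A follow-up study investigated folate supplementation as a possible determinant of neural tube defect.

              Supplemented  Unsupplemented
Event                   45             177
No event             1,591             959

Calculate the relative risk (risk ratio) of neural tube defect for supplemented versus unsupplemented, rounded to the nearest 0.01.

Reading the table with exposure as columns: a = 45 (Supplemented, case), b = 1591 (Supplemented, non-case), c = 177 (Unsupplemented, case), d = 959.
Risk in exposed = 45/1636 = 0.02751; risk in unexposed = 177/1136 = 0.15581.
RR = 0.02751 / 0.15581 = 0.17654
The risk is 82% lower among the exposed than among the unexposed.

0.18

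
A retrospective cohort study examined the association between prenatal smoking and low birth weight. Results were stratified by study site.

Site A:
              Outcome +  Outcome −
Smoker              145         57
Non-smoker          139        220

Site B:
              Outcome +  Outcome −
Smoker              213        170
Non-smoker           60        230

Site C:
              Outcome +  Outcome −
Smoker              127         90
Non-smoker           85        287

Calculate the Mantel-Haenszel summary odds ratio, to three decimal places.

OR_MH = Σ(aᵢdᵢ/nᵢ) / Σ(bᵢcᵢ/nᵢ), where nᵢ is the stratum total.
Stratum 1 (Site A): n = 561; a·d/n = 145·220/561 = 56.8627; b·c/n = 57·139/561 = 14.1230
Stratum 2 (Site B): n = 673; a·d/n = 213·230/673 = 72.7935; b·c/n = 170·60/673 = 15.1560
Stratum 3 (Site C): n = 589; a·d/n = 127·287/589 = 61.8829; b·c/n = 90·85/589 = 12.9881
OR_MH = (56.8627 + 72.7935 + 61.8829) / (14.1230 + 15.1560 + 12.9881) = 191.5391 / 42.2671 = 4.53163

4.532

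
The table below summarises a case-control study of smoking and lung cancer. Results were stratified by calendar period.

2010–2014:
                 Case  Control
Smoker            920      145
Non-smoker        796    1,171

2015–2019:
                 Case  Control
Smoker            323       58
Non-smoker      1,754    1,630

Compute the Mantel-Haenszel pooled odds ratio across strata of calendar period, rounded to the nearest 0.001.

7.607

OR_MH = Σ(aᵢdᵢ/nᵢ) / Σ(bᵢcᵢ/nᵢ), where nᵢ is the stratum total.
Stratum 1 (2010–2014): n = 3032; a·d/n = 920·1171/3032 = 355.3166; b·c/n = 145·796/3032 = 38.0673
Stratum 2 (2015–2019): n = 3765; a·d/n = 323·1630/3765 = 139.8380; b·c/n = 58·1754/3765 = 27.0205
OR_MH = (355.3166 + 139.8380) / (38.0673 + 27.0205) = 495.1546 / 65.0877 = 7.60749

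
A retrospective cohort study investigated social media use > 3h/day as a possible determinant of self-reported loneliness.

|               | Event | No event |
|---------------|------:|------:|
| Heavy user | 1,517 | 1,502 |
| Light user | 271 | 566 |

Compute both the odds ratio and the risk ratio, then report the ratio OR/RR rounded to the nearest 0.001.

Cells: a = 1517, b = 1502, c = 271, d = 566.
OR = (1517·566)/(1502·271) = 858622/407042 = 2.10942
Risk in exposed = 1517/3019 = 0.50248; risk in unexposed = 271/837 = 0.32378; RR = 1.55195
OR/RR = 2.10942 / 1.55195 = 1.35920
The outcome is not rare, so the OR lies further from 1 than the RR.

1.359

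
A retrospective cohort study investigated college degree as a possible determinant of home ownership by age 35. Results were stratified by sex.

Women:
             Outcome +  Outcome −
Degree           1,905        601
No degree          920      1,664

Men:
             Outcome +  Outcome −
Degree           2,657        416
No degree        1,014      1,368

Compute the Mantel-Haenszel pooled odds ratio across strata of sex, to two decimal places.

6.93

OR_MH = Σ(aᵢdᵢ/nᵢ) / Σ(bᵢcᵢ/nᵢ), where nᵢ is the stratum total.
Stratum 1 (Women): n = 5090; a·d/n = 1905·1664/5090 = 622.7741; b·c/n = 601·920/5090 = 108.6287
Stratum 2 (Men): n = 5455; a·d/n = 2657·1368/5455 = 666.3201; b·c/n = 416·1014/5455 = 77.3280
OR_MH = (622.7741 + 666.3201) / (108.6287 + 77.3280) = 1289.0941 / 185.9566 = 6.93223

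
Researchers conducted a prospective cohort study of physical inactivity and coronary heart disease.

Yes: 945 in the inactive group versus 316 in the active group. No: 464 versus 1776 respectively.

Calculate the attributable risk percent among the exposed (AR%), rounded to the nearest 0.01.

77.48

From the description: a = 945, b = 464, c = 316, d = 1776.
Risk in exposed = 945/1409 = 0.67069; risk in unexposed = 316/2092 = 0.15105.
RR = 0.67069/0.15105 = 4.44013
AR% = (RR − 1)/RR × 100 = (4.44013 − 1)/4.44013 × 100 = 77.4781%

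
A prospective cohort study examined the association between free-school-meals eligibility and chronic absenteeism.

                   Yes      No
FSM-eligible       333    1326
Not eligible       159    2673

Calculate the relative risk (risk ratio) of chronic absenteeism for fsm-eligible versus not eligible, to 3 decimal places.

Cells: a = 333, b = 1326, c = 159, d = 2673.
Risk in exposed = 333/1659 = 0.20072; risk in unexposed = 159/2832 = 0.05614.
RR = 0.20072 / 0.05614 = 3.57515
The risk among the exposed is 3.58 times that among the unexposed.

3.575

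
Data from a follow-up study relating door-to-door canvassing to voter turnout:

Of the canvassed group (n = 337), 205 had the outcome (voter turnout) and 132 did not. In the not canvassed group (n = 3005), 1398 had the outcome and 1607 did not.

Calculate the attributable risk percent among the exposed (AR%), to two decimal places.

From the description: a = 205, b = 132, c = 1398, d = 1607.
Risk in exposed = 205/337 = 0.60831; risk in unexposed = 1398/3005 = 0.46522.
RR = 0.60831/0.46522 = 1.30756
AR% = (RR − 1)/RR × 100 = (1.30756 − 1)/1.30756 × 100 = 23.5216%

23.52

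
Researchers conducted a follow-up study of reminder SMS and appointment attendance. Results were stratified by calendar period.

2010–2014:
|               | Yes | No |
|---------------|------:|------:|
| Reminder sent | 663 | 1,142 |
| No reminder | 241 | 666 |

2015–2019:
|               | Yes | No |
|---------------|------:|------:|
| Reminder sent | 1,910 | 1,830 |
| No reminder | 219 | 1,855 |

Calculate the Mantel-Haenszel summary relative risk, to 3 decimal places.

RR_MH = Σ(aᵢ·n₀ᵢ/nᵢ) / Σ(cᵢ·n₁ᵢ/nᵢ), with n₁ᵢ = aᵢ+bᵢ (exposed), n₀ᵢ = cᵢ+dᵢ (unexposed), nᵢ = n₁ᵢ+n₀ᵢ.
Stratum 1 (2010–2014): n₁ = 1805, n₀ = 907, n = 2712; a·n₀/n = 663·907/2712 = 221.7334; c·n₁/n = 241·1805/2712 = 160.4001
Stratum 2 (2015–2019): n₁ = 3740, n₀ = 2074, n = 5814; a·n₀/n = 1910·2074/5814 = 681.3450; c·n₁/n = 219·3740/5814 = 140.8772
RR_MH = (221.7334 + 681.3450) / (160.4001 + 140.8772) = 903.0784 / 301.2773 = 2.99750

2.997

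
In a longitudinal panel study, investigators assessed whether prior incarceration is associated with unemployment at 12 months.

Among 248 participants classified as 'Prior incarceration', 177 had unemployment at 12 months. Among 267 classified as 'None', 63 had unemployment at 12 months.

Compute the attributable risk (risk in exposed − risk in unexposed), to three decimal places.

From the description: a = 177, b = 71, c = 63, d = 204.
Risk in exposed = 177/248 = 0.713710; risk in unexposed = 63/267 = 0.235955.
Risk difference = 0.713710 − 0.235955 = 0.477755

0.478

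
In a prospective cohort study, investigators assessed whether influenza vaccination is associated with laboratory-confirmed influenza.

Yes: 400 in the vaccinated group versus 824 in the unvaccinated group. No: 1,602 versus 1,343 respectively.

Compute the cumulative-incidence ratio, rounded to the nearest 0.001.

0.525

From the description: a = 400, b = 1602, c = 824, d = 1343.
Risk in exposed = 400/2002 = 0.19980; risk in unexposed = 824/2167 = 0.38025.
RR = 0.19980 / 0.38025 = 0.52545
The risk is 47% lower among the exposed than among the unexposed.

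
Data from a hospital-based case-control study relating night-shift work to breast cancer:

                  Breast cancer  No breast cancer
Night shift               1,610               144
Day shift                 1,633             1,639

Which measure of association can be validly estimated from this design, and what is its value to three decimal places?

Cells: a = 1610, b = 144, c = 1633, d = 1639.
This is a hospital-based case-control study: participants were sampled on outcome status, so risks in the source population cannot be estimated directly — relative risk is not valid here. The odds ratio is the appropriate measure.
OR = (a·d)/(b·c) = (1610 × 1639) / (144 × 1633) = 2638790 / 235152 = 11.22164

11.222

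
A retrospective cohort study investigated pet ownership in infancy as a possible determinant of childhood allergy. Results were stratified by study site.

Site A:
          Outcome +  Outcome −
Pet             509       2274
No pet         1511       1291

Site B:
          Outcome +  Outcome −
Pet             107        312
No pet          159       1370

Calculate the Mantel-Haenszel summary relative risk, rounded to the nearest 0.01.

0.43

RR_MH = Σ(aᵢ·n₀ᵢ/nᵢ) / Σ(cᵢ·n₁ᵢ/nᵢ), with n₁ᵢ = aᵢ+bᵢ (exposed), n₀ᵢ = cᵢ+dᵢ (unexposed), nᵢ = n₁ᵢ+n₀ᵢ.
Stratum 1 (Site A): n₁ = 2783, n₀ = 2802, n = 5585; a·n₀/n = 509·2802/5585 = 255.3658; c·n₁/n = 1511·2783/5585 = 752.9298
Stratum 2 (Site B): n₁ = 419, n₀ = 1529, n = 1948; a·n₀/n = 107·1529/1948 = 83.9851; c·n₁/n = 159·419/1948 = 34.1997
RR_MH = (255.3658 + 83.9851) / (752.9298 + 34.1997) = 339.3509 / 787.1295 = 0.43112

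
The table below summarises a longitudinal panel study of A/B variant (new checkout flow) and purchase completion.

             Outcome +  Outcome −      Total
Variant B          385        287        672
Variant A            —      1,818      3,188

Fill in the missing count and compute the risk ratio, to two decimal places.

The missing cell is in the unexposed row: 3188 − 1818 = 1370.
So a = 385, b = 287, c = 1370, d = 1818.
RR = [a/(a+b)] / [c/(c+d)] = (385/672) / (1370/3188) = 0.57292/0.42974 = 1.33318

1.33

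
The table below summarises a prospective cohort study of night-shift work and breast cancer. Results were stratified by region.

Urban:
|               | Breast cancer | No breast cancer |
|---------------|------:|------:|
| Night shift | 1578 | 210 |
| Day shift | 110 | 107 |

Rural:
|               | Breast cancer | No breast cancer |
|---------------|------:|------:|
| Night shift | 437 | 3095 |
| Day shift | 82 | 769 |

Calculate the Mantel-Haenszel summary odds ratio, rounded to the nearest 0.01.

2.32

OR_MH = Σ(aᵢdᵢ/nᵢ) / Σ(bᵢcᵢ/nᵢ), where nᵢ is the stratum total.
Stratum 1 (Urban): n = 2005; a·d/n = 1578·107/2005 = 84.2125; b·c/n = 210·110/2005 = 11.5212
Stratum 2 (Rural): n = 4383; a·d/n = 437·769/4383 = 76.6719; b·c/n = 3095·82/4383 = 57.9033
OR_MH = (84.2125 + 76.6719) / (11.5212 + 57.9033) = 160.8844 / 69.4245 = 2.31740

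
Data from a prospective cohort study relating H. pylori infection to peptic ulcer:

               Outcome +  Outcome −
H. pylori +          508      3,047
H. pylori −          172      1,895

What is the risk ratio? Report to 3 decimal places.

Cells: a = 508, b = 3047, c = 172, d = 1895.
Risk in exposed = 508/3555 = 0.14290; risk in unexposed = 172/2067 = 0.08321.
RR = 0.14290 / 0.08321 = 1.71726
The risk among the exposed is 1.72 times that among the unexposed.

1.717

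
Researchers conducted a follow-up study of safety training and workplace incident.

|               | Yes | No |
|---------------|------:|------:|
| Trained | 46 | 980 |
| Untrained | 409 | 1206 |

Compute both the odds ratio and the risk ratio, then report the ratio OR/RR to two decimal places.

Cells: a = 46, b = 980, c = 409, d = 1206.
OR = (46·1206)/(980·409) = 55476/400820 = 0.13841
Risk in exposed = 46/1026 = 0.04483; risk in unexposed = 409/1615 = 0.25325; RR = 0.17704
OR/RR = 0.13841 / 0.17704 = 0.78180
The outcome is not rare, so the OR lies further from 1 than the RR.

0.78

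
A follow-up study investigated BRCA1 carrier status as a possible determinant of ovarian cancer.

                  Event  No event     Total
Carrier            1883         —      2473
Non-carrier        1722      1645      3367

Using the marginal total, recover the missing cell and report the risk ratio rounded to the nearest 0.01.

The missing cell is in the exposed row: 2473 − 1883 = 590.
So a = 1883, b = 590, c = 1722, d = 1645.
RR = [a/(a+b)] / [c/(c+d)] = (1883/2473) / (1722/3367) = 0.76142/0.51143 = 1.48880

1.49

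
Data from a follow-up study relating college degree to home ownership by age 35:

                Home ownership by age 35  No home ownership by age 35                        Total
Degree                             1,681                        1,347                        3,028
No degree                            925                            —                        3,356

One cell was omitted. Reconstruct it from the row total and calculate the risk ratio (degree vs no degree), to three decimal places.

2.014

The missing cell is in the unexposed row: 3356 − 925 = 2431.
So a = 1681, b = 1347, c = 925, d = 2431.
RR = [a/(a+b)] / [c/(c+d)] = (1681/3028) / (925/3356) = 0.55515/0.27563 = 2.01415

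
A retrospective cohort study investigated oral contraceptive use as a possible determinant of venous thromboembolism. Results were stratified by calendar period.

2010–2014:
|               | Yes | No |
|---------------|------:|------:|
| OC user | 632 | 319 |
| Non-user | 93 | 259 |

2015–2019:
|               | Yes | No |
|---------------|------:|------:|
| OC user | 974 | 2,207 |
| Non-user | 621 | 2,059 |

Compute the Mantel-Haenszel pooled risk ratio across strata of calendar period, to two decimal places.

RR_MH = Σ(aᵢ·n₀ᵢ/nᵢ) / Σ(cᵢ·n₁ᵢ/nᵢ), with n₁ᵢ = aᵢ+bᵢ (exposed), n₀ᵢ = cᵢ+dᵢ (unexposed), nᵢ = n₁ᵢ+n₀ᵢ.
Stratum 1 (2010–2014): n₁ = 951, n₀ = 352, n = 1303; a·n₀/n = 632·352/1303 = 170.7322; c·n₁/n = 93·951/1303 = 67.8764
Stratum 2 (2015–2019): n₁ = 3181, n₀ = 2680, n = 5861; a·n₀/n = 974·2680/5861 = 445.3711; c·n₁/n = 621·3181/5861 = 337.0416
RR_MH = (170.7322 + 445.3711) / (67.8764 + 337.0416) = 616.1033 / 404.9181 = 1.52155

1.52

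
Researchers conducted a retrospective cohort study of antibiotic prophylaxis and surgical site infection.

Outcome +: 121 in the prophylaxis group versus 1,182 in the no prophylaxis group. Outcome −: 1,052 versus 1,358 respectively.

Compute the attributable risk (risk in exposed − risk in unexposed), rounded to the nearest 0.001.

From the description: a = 121, b = 1052, c = 1182, d = 1358.
Risk in exposed = 121/1173 = 0.103154; risk in unexposed = 1182/2540 = 0.465354.
Risk difference = 0.103154 − 0.465354 = -0.362200

-0.362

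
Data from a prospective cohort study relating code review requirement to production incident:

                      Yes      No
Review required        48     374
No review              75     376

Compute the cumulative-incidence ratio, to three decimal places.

0.684

Cells: a = 48, b = 374, c = 75, d = 376.
Risk in exposed = 48/422 = 0.11374; risk in unexposed = 75/451 = 0.16630.
RR = 0.11374 / 0.16630 = 0.68398
The risk is 32% lower among the exposed than among the unexposed.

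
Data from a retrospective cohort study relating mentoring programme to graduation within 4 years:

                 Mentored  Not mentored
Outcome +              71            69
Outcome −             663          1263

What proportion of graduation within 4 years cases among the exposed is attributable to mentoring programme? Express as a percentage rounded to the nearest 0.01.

Reading the table with exposure as columns: a = 71 (Mentored, case), b = 663 (Mentored, non-case), c = 69 (Not mentored, case), d = 1263.
Risk in exposed = 71/734 = 0.09673; risk in unexposed = 69/1332 = 0.05180.
RR = 0.09673/0.05180 = 1.86731
AR% = (RR − 1)/RR × 100 = (1.86731 − 1)/1.86731 × 100 = 46.4472%

46.45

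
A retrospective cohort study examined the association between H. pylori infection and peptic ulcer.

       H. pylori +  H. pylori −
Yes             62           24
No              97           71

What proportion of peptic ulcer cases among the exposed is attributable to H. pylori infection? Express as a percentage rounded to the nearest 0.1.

Reading the table with exposure as columns: a = 62 (H. pylori +, case), b = 97 (H. pylori +, non-case), c = 24 (H. pylori −, case), d = 71.
Risk in exposed = 62/159 = 0.38994; risk in unexposed = 24/95 = 0.25263.
RR = 0.38994/0.25263 = 1.54350
AR% = (RR − 1)/RR × 100 = (1.54350 − 1)/1.54350 × 100 = 35.2122%

35.2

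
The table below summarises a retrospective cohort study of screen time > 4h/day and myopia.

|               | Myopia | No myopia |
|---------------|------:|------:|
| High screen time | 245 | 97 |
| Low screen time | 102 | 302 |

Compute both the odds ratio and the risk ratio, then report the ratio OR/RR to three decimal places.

Cells: a = 245, b = 97, c = 102, d = 302.
OR = (245·302)/(97·102) = 73990/9894 = 7.47827
Risk in exposed = 245/342 = 0.71637; risk in unexposed = 102/404 = 0.25248; RR = 2.83740
OR/RR = 7.47827 / 2.83740 = 2.63560
The outcome is not rare, so the OR lies further from 1 than the RR.

2.636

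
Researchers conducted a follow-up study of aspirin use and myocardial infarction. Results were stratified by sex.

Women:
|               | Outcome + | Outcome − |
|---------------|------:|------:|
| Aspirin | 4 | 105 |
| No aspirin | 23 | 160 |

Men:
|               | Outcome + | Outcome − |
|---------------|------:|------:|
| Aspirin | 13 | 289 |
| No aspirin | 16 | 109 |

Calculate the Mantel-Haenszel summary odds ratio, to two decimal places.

0.29

OR_MH = Σ(aᵢdᵢ/nᵢ) / Σ(bᵢcᵢ/nᵢ), where nᵢ is the stratum total.
Stratum 1 (Women): n = 292; a·d/n = 4·160/292 = 2.1918; b·c/n = 105·23/292 = 8.2705
Stratum 2 (Men): n = 427; a·d/n = 13·109/427 = 3.3185; b·c/n = 289·16/427 = 10.8290
OR_MH = (2.1918 + 3.3185) / (8.2705 + 10.8290) = 5.5103 / 19.0996 = 0.28850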